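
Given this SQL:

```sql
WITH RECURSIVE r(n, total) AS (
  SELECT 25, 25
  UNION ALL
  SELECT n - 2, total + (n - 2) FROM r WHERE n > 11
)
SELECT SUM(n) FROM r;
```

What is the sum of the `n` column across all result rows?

Base: n=25, total=25.
Iteration 1: 25 > 11 holds -> n = 25 - 2 = 23, total = 25 + 23 = 48.
Iteration 2: 23 > 11 holds -> n = 23 - 2 = 21, total = 48 + 21 = 69.
Iteration 3: 21 > 11 holds -> n = 21 - 2 = 19, total = 69 + 19 = 88.
Iteration 4: 19 > 11 holds -> n = 19 - 2 = 17, total = 88 + 17 = 105.
Iteration 5: 17 > 11 holds -> n = 17 - 2 = 15, total = 105 + 15 = 120.
Iteration 6: 15 > 11 holds -> n = 15 - 2 = 13, total = 120 + 13 = 133.
Iteration 7: 13 > 11 holds -> n = 13 - 2 = 11, total = 133 + 11 = 144.
Iteration 8: 11 > 11 fails; recursion stops.
SUM(n) = 25 + 23 + 21 + 19 + 17 + 15 + 13 + 11 = 144.

144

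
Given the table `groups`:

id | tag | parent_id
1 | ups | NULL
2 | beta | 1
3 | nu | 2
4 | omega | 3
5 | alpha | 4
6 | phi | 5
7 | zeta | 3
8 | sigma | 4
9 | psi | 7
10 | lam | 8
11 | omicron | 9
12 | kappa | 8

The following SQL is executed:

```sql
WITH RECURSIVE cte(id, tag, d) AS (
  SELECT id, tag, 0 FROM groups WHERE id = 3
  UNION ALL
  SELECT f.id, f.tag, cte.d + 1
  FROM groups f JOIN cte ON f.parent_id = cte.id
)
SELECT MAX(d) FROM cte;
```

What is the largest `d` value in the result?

Base: id=3 (nu) at d 0.
Iteration 1: rows with parent_id in {3} -> omega (id 4, d 1), zeta (id 7, d 1).
Iteration 2: rows with parent_id in {4,7} -> alpha (id 5, d 2), sigma (id 8, d 2), psi (id 9, d 2).
Iteration 3: rows with parent_id in {5,8,9} -> phi (id 6, d 3), lam (id 10, d 3), omicron (id 11, d 3), kappa (id 12, d 3).
Iteration 4: no rows with parent_id in {6,10,11,12}; recursion stops.
d values: 0, 1, 1, 2, 2, 2, 3, 3, 3, 3; the maximum is 3.

3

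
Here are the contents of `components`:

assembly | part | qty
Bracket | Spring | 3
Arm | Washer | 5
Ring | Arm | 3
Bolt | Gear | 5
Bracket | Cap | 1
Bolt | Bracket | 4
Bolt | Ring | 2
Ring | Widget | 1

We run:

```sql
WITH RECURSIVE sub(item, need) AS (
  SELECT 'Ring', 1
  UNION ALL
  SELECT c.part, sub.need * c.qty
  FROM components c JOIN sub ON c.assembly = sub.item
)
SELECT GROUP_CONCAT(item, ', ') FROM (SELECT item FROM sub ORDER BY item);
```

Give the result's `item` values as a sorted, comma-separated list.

Base: (Ring, need=1).
Iteration 1: components of {Ring} -> Arm = 1*3 = 3, Widget = 1*1 = 1.
Iteration 2: components of {Arm,Widget} -> Washer = 3*5 = 15.
Iteration 3: no further components; recursion stops.

Arm, Ring, Washer, Widget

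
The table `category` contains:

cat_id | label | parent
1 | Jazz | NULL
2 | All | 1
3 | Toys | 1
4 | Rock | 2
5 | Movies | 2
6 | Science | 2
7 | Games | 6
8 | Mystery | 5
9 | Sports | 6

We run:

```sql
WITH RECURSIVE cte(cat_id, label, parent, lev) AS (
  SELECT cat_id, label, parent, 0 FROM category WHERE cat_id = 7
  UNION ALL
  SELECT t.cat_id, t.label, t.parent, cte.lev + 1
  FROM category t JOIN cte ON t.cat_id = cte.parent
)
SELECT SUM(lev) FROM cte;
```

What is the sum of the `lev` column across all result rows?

Base: cat_id=7 (Games), parent=6, lev 0.
Iteration 1: join on cat_id=6 -> Science (id 6, parent=2, lev 1).
Iteration 2: join on cat_id=2 -> All (id 2, parent=1, lev 2).
Iteration 3: join on cat_id=1 -> Jazz (id 1, parent=NULL, lev 3).
Iteration 4: parent is NULL; no match; recursion stops.
SUM(lev) = 0 + 1 + 2 + 3 = 6.

6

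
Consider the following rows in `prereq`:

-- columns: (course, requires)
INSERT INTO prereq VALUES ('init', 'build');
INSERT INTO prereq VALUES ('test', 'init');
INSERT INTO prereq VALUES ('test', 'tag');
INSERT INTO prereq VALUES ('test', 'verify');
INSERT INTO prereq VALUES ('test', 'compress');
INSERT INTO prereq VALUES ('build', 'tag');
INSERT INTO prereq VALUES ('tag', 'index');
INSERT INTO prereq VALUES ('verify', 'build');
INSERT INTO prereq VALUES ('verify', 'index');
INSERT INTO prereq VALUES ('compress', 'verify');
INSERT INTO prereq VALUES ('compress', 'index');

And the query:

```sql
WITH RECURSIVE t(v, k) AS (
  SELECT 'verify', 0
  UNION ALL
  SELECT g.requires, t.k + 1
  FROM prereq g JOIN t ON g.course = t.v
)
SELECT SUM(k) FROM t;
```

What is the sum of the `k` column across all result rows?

7

Base: (verify, k=0).
Iteration 1: edges from {verify} -> (build, k=1), (index, k=1).
Iteration 2: edges from {build,index} -> (tag, k=2).
Iteration 3: edges from {tag} -> (index, k=3).
Iteration 4: no outgoing edges from {index}; recursion stops.
SUM(k) = 0 + 1 + 1 + 2 + 3 = 7.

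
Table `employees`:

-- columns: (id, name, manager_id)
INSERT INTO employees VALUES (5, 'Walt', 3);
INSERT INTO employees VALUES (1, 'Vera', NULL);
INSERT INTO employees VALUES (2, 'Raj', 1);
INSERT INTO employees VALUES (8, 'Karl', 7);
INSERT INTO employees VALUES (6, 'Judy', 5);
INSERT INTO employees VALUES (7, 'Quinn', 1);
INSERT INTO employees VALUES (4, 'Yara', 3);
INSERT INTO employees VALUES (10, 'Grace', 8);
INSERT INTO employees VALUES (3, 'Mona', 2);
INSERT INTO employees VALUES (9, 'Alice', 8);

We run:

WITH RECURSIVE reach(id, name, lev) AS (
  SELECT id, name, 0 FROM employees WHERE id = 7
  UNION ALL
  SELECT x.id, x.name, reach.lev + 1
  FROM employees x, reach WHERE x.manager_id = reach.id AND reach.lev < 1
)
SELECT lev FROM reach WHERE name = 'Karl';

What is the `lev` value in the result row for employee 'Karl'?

Base: id=7 (Quinn) at lev 0.
Iteration 1: rows with manager_id in {7} -> Karl (id 8, lev 1).
Iteration 2: lev < 1 fails for all current rows; recursion stops.

1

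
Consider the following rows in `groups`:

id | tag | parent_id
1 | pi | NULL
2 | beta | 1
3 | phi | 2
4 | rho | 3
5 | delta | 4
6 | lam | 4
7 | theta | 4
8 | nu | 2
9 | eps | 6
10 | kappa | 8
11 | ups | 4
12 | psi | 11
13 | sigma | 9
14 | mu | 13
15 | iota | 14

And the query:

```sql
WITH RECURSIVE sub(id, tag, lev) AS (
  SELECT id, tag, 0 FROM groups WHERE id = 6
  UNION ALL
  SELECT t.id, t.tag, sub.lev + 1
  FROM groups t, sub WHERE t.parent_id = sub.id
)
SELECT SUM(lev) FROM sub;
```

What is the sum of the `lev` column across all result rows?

10

Base: id=6 (lam) at lev 0.
Iteration 1: rows with parent_id in {6} -> eps (id 9, lev 1).
Iteration 2: rows with parent_id in {9} -> sigma (id 13, lev 2).
Iteration 3: rows with parent_id in {13} -> mu (id 14, lev 3).
Iteration 4: rows with parent_id in {14} -> iota (id 15, lev 4).
Iteration 5: no rows with parent_id in {15}; recursion stops.
SUM(lev) = 0 + 1 + 2 + 3 + 4 = 10.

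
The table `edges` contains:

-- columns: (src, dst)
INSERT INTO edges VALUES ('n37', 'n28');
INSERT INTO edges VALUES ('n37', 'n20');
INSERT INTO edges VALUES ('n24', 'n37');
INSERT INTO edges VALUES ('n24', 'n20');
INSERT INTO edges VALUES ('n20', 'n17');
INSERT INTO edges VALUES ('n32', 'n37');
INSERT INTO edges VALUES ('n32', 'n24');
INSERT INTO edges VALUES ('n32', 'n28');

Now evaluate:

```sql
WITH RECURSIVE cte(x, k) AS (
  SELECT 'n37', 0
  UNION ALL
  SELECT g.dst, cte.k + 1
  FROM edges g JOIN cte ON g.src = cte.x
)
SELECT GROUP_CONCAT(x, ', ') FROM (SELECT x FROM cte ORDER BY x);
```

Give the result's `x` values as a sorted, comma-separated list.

n17, n20, n28, n37

Base: (n37, k=0).
Iteration 1: edges from {n37} -> (n20, k=1), (n28, k=1).
Iteration 2: edges from {n20,n28} -> (n17, k=2).
Iteration 3: no outgoing edges from {n17}; recursion stops.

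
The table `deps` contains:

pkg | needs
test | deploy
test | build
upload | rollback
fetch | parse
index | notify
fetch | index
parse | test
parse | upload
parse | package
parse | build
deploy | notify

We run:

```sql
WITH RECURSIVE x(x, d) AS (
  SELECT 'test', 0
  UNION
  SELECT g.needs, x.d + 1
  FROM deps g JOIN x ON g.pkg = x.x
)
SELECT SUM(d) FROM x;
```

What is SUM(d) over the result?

4

Base: (test, d=0).
Iteration 1: edges from {test} -> (build, d=1), (deploy, d=1).
Iteration 2: edges from {build,deploy} -> (notify, d=2).
Iteration 3: no outgoing edges from {notify}; recursion stops.
SUM(d) = 0 + 1 + 1 + 2 = 4.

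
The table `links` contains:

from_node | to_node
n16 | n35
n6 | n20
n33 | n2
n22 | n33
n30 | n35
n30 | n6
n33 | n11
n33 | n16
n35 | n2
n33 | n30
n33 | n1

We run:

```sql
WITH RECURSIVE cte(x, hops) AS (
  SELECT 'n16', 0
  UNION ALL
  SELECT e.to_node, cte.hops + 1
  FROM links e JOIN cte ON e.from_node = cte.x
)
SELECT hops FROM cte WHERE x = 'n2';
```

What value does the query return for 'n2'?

2

Base: (n16, hops=0).
Iteration 1: edges from {n16} -> (n35, hops=1).
Iteration 2: edges from {n35} -> (n2, hops=2).
Iteration 3: no outgoing edges from {n2}; recursion stops.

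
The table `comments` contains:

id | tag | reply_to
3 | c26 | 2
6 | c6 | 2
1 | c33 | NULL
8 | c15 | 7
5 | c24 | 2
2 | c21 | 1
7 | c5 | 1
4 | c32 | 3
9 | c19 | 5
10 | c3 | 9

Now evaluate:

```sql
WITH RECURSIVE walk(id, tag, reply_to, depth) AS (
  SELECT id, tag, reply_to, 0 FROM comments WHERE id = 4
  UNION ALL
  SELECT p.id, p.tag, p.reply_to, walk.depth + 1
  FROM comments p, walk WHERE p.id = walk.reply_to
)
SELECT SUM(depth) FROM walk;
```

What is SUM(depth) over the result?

6

Base: id=4 (c32), reply_to=3, depth 0.
Iteration 1: join on id=3 -> c26 (id 3, reply_to=2, depth 1).
Iteration 2: join on id=2 -> c21 (id 2, reply_to=1, depth 2).
Iteration 3: join on id=1 -> c33 (id 1, reply_to=NULL, depth 3).
Iteration 4: reply_to is NULL; no match; recursion stops.
SUM(depth) = 0 + 1 + 2 + 3 = 6.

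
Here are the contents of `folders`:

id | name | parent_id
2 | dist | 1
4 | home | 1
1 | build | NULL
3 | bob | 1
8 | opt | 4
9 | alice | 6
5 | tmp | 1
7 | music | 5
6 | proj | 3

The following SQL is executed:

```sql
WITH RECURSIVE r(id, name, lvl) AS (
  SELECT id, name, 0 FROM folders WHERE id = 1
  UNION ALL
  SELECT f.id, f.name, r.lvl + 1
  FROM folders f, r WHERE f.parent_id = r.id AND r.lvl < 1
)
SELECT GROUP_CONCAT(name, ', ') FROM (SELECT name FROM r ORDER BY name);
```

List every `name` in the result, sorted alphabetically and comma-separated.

bob, build, dist, home, tmp

Base: id=1 (build) at lvl 0.
Iteration 1: rows with parent_id in {1} -> dist (id 2, lvl 1), bob (id 3, lvl 1), home (id 4, lvl 1), tmp (id 5, lvl 1).
Iteration 2: lvl < 1 fails for all current rows; recursion stops.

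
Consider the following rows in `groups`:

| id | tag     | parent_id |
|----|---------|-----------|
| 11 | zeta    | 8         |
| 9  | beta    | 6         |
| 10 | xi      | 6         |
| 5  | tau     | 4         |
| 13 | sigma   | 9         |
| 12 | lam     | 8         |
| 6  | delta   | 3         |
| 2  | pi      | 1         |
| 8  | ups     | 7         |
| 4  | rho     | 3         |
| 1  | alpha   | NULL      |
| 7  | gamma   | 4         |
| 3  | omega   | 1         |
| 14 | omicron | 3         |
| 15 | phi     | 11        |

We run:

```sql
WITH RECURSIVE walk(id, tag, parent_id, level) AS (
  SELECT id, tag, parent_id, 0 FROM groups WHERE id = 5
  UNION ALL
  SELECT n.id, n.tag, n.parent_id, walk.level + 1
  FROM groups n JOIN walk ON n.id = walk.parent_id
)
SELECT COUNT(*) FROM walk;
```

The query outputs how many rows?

Base: id=5 (tau), parent_id=4, level 0.
Iteration 1: join on id=4 -> rho (id 4, parent_id=3, level 1).
Iteration 2: join on id=3 -> omega (id 3, parent_id=1, level 2).
Iteration 3: join on id=1 -> alpha (id 1, parent_id=NULL, level 3).
Iteration 4: parent_id is NULL; no match; recursion stops.
Total rows emitted: 4.

4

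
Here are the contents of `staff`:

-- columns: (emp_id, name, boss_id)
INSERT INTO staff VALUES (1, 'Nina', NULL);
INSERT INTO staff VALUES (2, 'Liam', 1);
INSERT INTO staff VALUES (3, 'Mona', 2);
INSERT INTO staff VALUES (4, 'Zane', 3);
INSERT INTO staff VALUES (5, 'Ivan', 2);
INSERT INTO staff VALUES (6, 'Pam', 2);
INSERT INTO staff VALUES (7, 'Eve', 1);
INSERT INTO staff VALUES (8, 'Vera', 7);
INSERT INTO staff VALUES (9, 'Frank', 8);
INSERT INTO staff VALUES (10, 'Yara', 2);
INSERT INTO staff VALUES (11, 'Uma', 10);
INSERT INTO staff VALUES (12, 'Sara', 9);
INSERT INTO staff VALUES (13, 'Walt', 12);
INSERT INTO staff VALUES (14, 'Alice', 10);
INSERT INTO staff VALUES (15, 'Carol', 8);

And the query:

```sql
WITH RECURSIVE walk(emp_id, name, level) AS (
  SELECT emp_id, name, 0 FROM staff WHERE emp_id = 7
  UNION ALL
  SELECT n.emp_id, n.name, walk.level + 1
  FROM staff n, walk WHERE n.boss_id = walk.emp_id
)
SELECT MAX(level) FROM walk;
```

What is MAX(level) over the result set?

4

Base: emp_id=7 (Eve) at level 0.
Iteration 1: rows with boss_id in {7} -> Vera (id 8, level 1).
Iteration 2: rows with boss_id in {8} -> Frank (id 9, level 2), Carol (id 15, level 2).
Iteration 3: rows with boss_id in {9,15} -> Sara (id 12, level 3).
Iteration 4: rows with boss_id in {12} -> Walt (id 13, level 4).
Iteration 5: no rows with boss_id in {13}; recursion stops.
level values: 0, 1, 2, 2, 3, 4; the maximum is 4.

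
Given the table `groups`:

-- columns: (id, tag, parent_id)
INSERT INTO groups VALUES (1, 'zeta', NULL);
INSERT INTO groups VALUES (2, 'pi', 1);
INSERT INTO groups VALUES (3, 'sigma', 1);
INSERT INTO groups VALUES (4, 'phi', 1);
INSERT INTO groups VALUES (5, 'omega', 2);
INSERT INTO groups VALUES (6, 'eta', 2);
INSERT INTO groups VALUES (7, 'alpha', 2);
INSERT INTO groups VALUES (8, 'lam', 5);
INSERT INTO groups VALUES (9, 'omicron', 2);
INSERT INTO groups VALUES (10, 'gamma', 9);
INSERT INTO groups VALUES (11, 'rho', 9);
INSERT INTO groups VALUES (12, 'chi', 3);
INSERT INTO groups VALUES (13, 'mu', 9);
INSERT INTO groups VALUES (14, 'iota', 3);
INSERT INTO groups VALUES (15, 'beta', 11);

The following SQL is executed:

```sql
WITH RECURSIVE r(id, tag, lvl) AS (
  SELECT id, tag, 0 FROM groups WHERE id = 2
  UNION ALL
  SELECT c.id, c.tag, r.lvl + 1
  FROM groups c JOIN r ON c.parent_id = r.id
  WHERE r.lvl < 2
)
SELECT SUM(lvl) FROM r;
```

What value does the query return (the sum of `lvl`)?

Base: id=2 (pi) at lvl 0.
Iteration 1: rows with parent_id in {2} -> omega (id 5, lvl 1), eta (id 6, lvl 1), alpha (id 7, lvl 1), omicron (id 9, lvl 1).
Iteration 2: rows with parent_id in {5,6,7,9} -> lam (id 8, lvl 2), gamma (id 10, lvl 2), rho (id 11, lvl 2), mu (id 13, lvl 2).
Iteration 3: lvl < 2 fails for all current rows; recursion stops.
SUM(lvl) = 0 + 1 + 1 + 1 + 1 + 2 + 2 + 2 + 2 = 12.

12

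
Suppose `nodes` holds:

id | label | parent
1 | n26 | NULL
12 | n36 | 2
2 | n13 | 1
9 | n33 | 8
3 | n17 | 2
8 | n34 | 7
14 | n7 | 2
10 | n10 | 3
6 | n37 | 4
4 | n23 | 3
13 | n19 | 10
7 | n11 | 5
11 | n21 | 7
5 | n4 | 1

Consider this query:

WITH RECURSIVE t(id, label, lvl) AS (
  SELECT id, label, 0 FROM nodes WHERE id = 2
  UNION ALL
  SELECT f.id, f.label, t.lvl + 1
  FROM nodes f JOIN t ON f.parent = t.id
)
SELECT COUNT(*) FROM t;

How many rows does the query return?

8

Base: id=2 (n13) at lvl 0.
Iteration 1: rows with parent in {2} -> n17 (id 3, lvl 1), n36 (id 12, lvl 1), n7 (id 14, lvl 1).
Iteration 2: rows with parent in {3,12,14} -> n23 (id 4, lvl 2), n10 (id 10, lvl 2).
Iteration 3: rows with parent in {4,10} -> n37 (id 6, lvl 3), n19 (id 13, lvl 3).
Iteration 4: no rows with parent in {6,13}; recursion stops.
Total rows emitted: 8.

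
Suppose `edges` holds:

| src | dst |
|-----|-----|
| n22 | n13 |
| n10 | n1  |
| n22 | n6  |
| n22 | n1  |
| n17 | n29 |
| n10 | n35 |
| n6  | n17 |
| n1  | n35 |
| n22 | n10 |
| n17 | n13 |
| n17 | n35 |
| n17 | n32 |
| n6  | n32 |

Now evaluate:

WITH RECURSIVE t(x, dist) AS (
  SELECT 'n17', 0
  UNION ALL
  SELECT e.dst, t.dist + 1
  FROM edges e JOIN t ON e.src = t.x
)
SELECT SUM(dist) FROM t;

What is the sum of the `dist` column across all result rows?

4

Base: (n17, dist=0).
Iteration 1: edges from {n17} -> (n13, dist=1), (n29, dist=1), (n32, dist=1), (n35, dist=1).
Iteration 2: no outgoing edges from {n13,n29,n32,n35}; recursion stops.
SUM(dist) = 0 + 1 + 1 + 1 + 1 = 4.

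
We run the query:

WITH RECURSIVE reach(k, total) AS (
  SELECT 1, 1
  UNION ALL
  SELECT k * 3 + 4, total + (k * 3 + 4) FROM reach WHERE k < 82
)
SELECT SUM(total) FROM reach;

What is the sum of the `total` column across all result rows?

507

Base: k=1, total=1.
Iteration 1: 1 < 82 holds -> k = 1 * 3 + 4 = 7, total = 1 + 7 = 8.
Iteration 2: 7 < 82 holds -> k = 7 * 3 + 4 = 25, total = 8 + 25 = 33.
Iteration 3: 25 < 82 holds -> k = 25 * 3 + 4 = 79, total = 33 + 79 = 112.
Iteration 4: 79 < 82 holds -> k = 79 * 3 + 4 = 241, total = 112 + 241 = 353.
Iteration 5: 241 < 82 fails; recursion stops.
SUM(total) = 1 + 8 + 33 + 112 + 353 = 507.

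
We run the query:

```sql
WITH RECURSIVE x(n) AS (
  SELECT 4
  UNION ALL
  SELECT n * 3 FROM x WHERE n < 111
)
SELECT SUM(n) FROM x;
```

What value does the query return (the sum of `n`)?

484

Base: n=4.
Iteration 1: 4 < 111 holds -> n = 4 * 3 = 12.
Iteration 2: 12 < 111 holds -> n = 12 * 3 = 36.
Iteration 3: 36 < 111 holds -> n = 36 * 3 = 108.
Iteration 4: 108 < 111 holds -> n = 108 * 3 = 324.
Iteration 5: 324 < 111 fails; recursion stops.
SUM(n) = 4 + 12 + 36 + 108 + 324 = 484.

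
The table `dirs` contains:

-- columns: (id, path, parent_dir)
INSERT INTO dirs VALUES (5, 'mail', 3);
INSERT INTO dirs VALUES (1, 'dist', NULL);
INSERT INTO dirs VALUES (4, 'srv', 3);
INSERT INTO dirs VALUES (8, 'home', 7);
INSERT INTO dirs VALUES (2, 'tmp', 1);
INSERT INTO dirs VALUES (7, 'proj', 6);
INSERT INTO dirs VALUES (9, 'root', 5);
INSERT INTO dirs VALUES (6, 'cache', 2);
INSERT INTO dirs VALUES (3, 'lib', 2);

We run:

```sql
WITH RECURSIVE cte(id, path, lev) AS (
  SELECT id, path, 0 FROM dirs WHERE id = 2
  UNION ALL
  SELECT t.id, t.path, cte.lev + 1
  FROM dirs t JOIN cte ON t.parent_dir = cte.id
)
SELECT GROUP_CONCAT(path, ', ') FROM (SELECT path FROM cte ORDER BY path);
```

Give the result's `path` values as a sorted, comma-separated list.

Base: id=2 (tmp) at lev 0.
Iteration 1: rows with parent_dir in {2} -> lib (id 3, lev 1), cache (id 6, lev 1).
Iteration 2: rows with parent_dir in {3,6} -> srv (id 4, lev 2), mail (id 5, lev 2), proj (id 7, lev 2).
Iteration 3: rows with parent_dir in {4,5,7} -> home (id 8, lev 3), root (id 9, lev 3).
Iteration 4: no rows with parent_dir in {8,9}; recursion stops.

cache, home, lib, mail, proj, root, srv, tmp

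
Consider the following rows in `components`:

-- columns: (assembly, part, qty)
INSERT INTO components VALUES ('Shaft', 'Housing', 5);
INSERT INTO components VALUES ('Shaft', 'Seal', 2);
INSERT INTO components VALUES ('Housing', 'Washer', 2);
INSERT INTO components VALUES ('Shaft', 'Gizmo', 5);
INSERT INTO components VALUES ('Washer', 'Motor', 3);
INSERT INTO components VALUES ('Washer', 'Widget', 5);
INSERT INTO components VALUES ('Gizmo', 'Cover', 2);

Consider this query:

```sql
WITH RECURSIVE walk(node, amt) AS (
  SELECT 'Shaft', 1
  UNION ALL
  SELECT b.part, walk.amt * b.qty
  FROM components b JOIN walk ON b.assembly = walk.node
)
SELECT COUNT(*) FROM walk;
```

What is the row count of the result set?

Base: (Shaft, amt=1).
Iteration 1: components of {Shaft} -> Gizmo = 1*5 = 5, Housing = 1*5 = 5, Seal = 1*2 = 2.
Iteration 2: components of {Gizmo,Housing,Seal} -> Cover = 5*2 = 10, Washer = 5*2 = 10.
Iteration 3: components of {Cover,Washer} -> Motor = 10*3 = 30, Widget = 10*5 = 50.
Iteration 4: no further components; recursion stops.
Total rows emitted: 8.

8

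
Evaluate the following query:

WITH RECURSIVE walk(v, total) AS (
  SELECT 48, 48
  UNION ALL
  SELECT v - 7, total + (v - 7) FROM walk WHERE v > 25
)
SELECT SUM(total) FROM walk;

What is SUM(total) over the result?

580

Base: v=48, total=48.
Iteration 1: 48 > 25 holds -> v = 48 - 7 = 41, total = 48 + 41 = 89.
Iteration 2: 41 > 25 holds -> v = 41 - 7 = 34, total = 89 + 34 = 123.
Iteration 3: 34 > 25 holds -> v = 34 - 7 = 27, total = 123 + 27 = 150.
Iteration 4: 27 > 25 holds -> v = 27 - 7 = 20, total = 150 + 20 = 170.
Iteration 5: 20 > 25 fails; recursion stops.
SUM(total) = 48 + 89 + 123 + 150 + 170 = 580.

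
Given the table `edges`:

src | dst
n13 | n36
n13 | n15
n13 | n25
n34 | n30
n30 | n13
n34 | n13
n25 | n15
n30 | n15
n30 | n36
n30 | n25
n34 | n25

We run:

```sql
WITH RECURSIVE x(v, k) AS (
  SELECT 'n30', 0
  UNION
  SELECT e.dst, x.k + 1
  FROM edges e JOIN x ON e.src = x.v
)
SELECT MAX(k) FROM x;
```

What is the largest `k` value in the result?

Base: (n30, k=0).
Iteration 1: edges from {n30} -> (n13, k=1), (n15, k=1), (n25, k=1), (n36, k=1).
Iteration 2: edges from {n13,n15,n25,n36} -> (n15, k=2), (n25, k=2), (n36, k=2). [UNION drops 1 duplicate row(s)]
Iteration 3: edges from {n15,n25,n36} -> (n15, k=3).
Iteration 4: no outgoing edges from {n15}; recursion stops.
k values: 0, 1, 1, 1, 1, 2, 2, 2, 3; the maximum is 3.

3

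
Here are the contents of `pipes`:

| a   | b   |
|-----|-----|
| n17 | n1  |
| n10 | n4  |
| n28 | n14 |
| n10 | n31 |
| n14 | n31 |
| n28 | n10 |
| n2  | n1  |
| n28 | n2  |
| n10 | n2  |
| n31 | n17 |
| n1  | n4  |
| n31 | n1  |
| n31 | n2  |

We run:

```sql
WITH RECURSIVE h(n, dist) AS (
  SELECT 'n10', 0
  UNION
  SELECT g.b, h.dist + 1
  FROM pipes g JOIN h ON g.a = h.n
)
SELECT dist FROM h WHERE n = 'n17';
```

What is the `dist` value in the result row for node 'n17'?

2

Base: (n10, dist=0).
Iteration 1: edges from {n10} -> (n2, dist=1), (n31, dist=1), (n4, dist=1).
Iteration 2: edges from {n2,n31,n4} -> (n1, dist=2), (n17, dist=2), (n2, dist=2). [UNION drops 1 duplicate row(s)]
Iteration 3: edges from {n1,n17,n2} -> (n1, dist=3), (n4, dist=3). [UNION drops 1 duplicate row(s)]
Iteration 4: edges from {n1,n4} -> (n4, dist=4).
Iteration 5: no outgoing edges from {n4}; recursion stops.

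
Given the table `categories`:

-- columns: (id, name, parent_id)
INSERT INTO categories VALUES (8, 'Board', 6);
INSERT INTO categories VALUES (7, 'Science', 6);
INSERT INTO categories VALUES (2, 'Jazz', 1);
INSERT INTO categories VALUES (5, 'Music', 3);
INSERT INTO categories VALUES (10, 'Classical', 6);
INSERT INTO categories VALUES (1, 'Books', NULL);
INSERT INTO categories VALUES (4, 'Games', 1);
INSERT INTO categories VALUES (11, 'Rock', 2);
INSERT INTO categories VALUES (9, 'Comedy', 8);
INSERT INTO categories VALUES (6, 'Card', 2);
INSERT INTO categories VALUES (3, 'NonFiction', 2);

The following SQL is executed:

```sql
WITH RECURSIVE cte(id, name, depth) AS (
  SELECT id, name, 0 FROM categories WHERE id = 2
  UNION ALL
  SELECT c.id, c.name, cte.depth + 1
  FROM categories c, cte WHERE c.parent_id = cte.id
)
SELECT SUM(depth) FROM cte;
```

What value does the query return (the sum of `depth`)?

Base: id=2 (Jazz) at depth 0.
Iteration 1: rows with parent_id in {2} -> NonFiction (id 3, depth 1), Card (id 6, depth 1), Rock (id 11, depth 1).
Iteration 2: rows with parent_id in {3,6,11} -> Music (id 5, depth 2), Science (id 7, depth 2), Board (id 8, depth 2), Classical (id 10, depth 2).
Iteration 3: rows with parent_id in {5,7,8,10} -> Comedy (id 9, depth 3).
Iteration 4: no rows with parent_id in {9}; recursion stops.
SUM(depth) = 0 + 1 + 1 + 1 + 2 + 2 + 2 + 2 + 3 = 14.

14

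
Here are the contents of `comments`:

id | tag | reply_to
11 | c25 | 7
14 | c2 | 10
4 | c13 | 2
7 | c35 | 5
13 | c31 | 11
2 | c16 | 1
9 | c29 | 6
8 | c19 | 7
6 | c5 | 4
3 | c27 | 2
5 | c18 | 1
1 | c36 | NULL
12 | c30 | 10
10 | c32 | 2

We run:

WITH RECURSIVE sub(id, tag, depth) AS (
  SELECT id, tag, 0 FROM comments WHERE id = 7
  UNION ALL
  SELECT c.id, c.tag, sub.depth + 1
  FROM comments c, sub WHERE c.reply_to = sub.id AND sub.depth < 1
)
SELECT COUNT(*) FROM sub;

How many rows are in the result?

Base: id=7 (c35) at depth 0.
Iteration 1: rows with reply_to in {7} -> c19 (id 8, depth 1), c25 (id 11, depth 1).
Iteration 2: depth < 1 fails for all current rows; recursion stops.
Total rows emitted: 3.

3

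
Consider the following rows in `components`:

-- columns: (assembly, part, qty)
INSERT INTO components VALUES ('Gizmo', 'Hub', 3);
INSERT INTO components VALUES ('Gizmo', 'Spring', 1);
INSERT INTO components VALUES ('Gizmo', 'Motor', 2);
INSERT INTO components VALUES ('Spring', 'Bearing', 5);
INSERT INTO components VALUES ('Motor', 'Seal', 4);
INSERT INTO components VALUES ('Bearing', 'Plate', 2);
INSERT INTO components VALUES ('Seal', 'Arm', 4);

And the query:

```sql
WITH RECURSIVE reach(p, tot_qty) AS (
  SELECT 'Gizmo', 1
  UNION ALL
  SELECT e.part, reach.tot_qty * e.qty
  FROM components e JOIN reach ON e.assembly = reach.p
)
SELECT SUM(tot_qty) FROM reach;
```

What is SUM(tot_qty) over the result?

62

Base: (Gizmo, tot_qty=1).
Iteration 1: components of {Gizmo} -> Hub = 1*3 = 3, Motor = 1*2 = 2, Spring = 1*1 = 1.
Iteration 2: components of {Hub,Motor,Spring} -> Bearing = 1*5 = 5, Seal = 2*4 = 8.
Iteration 3: components of {Bearing,Seal} -> Arm = 8*4 = 32, Plate = 5*2 = 10.
Iteration 4: no further components; recursion stops.
SUM(tot_qty) = 1 + 3 + 1 + 2 + 5 + 8 + 10 + 32 = 62.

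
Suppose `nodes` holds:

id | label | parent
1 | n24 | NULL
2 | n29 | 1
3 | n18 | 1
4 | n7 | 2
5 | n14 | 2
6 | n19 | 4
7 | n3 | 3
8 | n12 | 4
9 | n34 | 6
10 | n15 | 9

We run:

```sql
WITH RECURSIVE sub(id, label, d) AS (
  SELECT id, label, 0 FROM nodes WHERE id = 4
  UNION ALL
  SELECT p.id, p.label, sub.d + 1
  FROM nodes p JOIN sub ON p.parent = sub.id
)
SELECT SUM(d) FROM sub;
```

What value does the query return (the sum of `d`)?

7

Base: id=4 (n7) at d 0.
Iteration 1: rows with parent in {4} -> n19 (id 6, d 1), n12 (id 8, d 1).
Iteration 2: rows with parent in {6,8} -> n34 (id 9, d 2).
Iteration 3: rows with parent in {9} -> n15 (id 10, d 3).
Iteration 4: no rows with parent in {10}; recursion stops.
SUM(d) = 0 + 1 + 1 + 2 + 3 = 7.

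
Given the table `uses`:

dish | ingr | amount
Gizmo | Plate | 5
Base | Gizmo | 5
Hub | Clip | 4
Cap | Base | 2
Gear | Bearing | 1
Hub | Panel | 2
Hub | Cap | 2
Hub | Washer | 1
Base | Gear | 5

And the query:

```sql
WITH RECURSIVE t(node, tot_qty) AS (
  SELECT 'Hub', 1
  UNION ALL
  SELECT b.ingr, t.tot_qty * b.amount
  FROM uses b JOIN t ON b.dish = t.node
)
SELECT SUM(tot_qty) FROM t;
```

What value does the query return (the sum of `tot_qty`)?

Base: (Hub, tot_qty=1).
Iteration 1: components of {Hub} -> Cap = 1*2 = 2, Clip = 1*4 = 4, Panel = 1*2 = 2, Washer = 1*1 = 1.
Iteration 2: components of {Cap,Clip,Panel,Washer} -> Base = 2*2 = 4.
Iteration 3: components of {Base} -> Gear = 4*5 = 20, Gizmo = 4*5 = 20.
Iteration 4: components of {Gear,Gizmo} -> Bearing = 20*1 = 20, Plate = 20*5 = 100.
Iteration 5: no further components; recursion stops.
SUM(tot_qty) = 1 + 2 + 2 + 1 + 4 + 4 + 20 + 20 + 20 + 100 = 174.

174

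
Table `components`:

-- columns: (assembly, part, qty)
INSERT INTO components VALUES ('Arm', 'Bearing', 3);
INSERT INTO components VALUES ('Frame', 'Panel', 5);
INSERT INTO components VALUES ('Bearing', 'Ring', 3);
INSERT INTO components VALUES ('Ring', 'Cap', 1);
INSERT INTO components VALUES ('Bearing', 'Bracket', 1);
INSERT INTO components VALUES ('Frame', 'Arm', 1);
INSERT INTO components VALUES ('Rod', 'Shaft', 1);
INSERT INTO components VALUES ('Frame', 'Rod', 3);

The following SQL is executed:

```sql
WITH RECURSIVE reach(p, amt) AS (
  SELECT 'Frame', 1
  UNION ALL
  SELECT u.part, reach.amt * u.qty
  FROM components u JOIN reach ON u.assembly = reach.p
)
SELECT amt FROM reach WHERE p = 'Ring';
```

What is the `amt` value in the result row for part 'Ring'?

9

Base: (Frame, amt=1).
Iteration 1: components of {Frame} -> Arm = 1*1 = 1, Panel = 1*5 = 5, Rod = 1*3 = 3.
Iteration 2: components of {Arm,Panel,Rod} -> Bearing = 1*3 = 3, Shaft = 3*1 = 3.
Iteration 3: components of {Bearing,Shaft} -> Bracket = 3*1 = 3, Ring = 3*3 = 9.
Iteration 4: components of {Bracket,Ring} -> Cap = 9*1 = 9.
Iteration 5: no further components; recursion stops.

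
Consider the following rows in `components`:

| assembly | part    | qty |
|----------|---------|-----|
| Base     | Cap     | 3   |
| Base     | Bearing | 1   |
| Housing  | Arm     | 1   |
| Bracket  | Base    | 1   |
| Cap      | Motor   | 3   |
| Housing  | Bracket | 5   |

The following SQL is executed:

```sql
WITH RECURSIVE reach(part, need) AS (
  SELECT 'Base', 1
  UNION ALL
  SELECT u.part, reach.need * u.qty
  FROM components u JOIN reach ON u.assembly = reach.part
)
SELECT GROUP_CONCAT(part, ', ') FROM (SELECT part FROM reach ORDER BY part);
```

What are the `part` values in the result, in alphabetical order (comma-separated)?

Base, Bearing, Cap, Motor

Base: (Base, need=1).
Iteration 1: components of {Base} -> Bearing = 1*1 = 1, Cap = 1*3 = 3.
Iteration 2: components of {Bearing,Cap} -> Motor = 3*3 = 9.
Iteration 3: no further components; recursion stops.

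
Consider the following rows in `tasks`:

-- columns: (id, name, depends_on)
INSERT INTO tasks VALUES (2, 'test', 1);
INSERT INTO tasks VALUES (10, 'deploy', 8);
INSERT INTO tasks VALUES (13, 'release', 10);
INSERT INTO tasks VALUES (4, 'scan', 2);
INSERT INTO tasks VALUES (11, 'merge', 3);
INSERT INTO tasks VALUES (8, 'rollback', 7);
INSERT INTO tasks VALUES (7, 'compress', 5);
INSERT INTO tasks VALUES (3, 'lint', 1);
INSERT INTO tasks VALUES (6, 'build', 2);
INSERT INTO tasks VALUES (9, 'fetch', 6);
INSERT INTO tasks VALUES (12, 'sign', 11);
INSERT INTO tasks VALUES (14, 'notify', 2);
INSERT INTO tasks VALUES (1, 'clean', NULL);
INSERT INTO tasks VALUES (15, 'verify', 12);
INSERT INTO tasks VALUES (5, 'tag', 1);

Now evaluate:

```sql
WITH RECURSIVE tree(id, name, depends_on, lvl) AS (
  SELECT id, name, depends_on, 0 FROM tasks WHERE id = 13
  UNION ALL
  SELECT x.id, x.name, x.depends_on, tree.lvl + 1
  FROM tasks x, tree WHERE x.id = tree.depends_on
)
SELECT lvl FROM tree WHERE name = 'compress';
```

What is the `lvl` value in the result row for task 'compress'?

3

Base: id=13 (release), depends_on=10, lvl 0.
Iteration 1: join on id=10 -> deploy (id 10, depends_on=8, lvl 1).
Iteration 2: join on id=8 -> rollback (id 8, depends_on=7, lvl 2).
Iteration 3: join on id=7 -> compress (id 7, depends_on=5, lvl 3).
Iteration 4: join on id=5 -> tag (id 5, depends_on=1, lvl 4).
Iteration 5: join on id=1 -> clean (id 1, depends_on=NULL, lvl 5).
Iteration 6: depends_on is NULL; no match; recursion stops.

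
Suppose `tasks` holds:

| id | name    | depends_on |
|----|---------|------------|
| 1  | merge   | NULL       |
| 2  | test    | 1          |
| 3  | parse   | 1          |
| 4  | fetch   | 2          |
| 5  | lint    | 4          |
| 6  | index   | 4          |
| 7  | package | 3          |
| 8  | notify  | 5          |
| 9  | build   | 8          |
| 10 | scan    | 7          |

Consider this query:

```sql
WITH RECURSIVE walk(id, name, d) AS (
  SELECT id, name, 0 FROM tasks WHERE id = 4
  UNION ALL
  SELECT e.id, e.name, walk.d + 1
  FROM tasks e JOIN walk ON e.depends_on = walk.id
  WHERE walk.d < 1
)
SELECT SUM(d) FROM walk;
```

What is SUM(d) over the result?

2

Base: id=4 (fetch) at d 0.
Iteration 1: rows with depends_on in {4} -> lint (id 5, d 1), index (id 6, d 1).
Iteration 2: d < 1 fails for all current rows; recursion stops.
SUM(d) = 0 + 1 + 1 = 2.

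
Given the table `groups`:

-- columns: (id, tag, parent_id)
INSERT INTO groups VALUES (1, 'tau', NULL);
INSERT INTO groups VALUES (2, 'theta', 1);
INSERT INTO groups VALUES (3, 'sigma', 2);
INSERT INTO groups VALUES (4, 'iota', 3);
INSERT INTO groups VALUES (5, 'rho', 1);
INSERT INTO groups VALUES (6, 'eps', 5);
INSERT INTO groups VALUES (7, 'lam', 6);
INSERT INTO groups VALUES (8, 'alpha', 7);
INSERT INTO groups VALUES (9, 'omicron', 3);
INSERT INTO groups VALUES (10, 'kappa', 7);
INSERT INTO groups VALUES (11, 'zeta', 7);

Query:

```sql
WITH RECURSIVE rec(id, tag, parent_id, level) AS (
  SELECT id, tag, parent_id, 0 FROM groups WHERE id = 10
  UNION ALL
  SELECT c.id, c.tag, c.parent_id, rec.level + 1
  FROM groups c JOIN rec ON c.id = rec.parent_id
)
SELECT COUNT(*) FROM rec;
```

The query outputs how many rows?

Base: id=10 (kappa), parent_id=7, level 0.
Iteration 1: join on id=7 -> lam (id 7, parent_id=6, level 1).
Iteration 2: join on id=6 -> eps (id 6, parent_id=5, level 2).
Iteration 3: join on id=5 -> rho (id 5, parent_id=1, level 3).
Iteration 4: join on id=1 -> tau (id 1, parent_id=NULL, level 4).
Iteration 5: parent_id is NULL; no match; recursion stops.
Total rows emitted: 5.

5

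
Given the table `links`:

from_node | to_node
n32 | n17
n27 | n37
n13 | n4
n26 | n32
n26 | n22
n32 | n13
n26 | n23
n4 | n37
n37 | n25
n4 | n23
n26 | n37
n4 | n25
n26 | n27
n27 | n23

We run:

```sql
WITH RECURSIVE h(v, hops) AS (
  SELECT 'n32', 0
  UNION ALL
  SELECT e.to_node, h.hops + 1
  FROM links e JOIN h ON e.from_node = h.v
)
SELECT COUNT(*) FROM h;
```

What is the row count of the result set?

Base: (n32, hops=0).
Iteration 1: edges from {n32} -> (n13, hops=1), (n17, hops=1).
Iteration 2: edges from {n13,n17} -> (n4, hops=2).
Iteration 3: edges from {n4} -> (n23, hops=3), (n25, hops=3), (n37, hops=3).
Iteration 4: edges from {n23,n25,n37} -> (n25, hops=4).
Iteration 5: no outgoing edges from {n25}; recursion stops.
Total rows emitted: 8.

8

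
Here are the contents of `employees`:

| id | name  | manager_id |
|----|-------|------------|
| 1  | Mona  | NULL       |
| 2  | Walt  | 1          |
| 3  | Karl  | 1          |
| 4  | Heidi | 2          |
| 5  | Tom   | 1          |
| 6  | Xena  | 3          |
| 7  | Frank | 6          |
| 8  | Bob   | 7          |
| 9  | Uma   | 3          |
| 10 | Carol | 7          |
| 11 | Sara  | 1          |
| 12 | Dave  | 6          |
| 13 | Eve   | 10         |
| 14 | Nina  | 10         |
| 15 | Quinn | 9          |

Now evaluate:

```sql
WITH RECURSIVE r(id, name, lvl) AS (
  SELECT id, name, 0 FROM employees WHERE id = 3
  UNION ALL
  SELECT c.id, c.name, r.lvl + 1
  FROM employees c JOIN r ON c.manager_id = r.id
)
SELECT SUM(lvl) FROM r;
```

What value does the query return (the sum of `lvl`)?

Base: id=3 (Karl) at lvl 0.
Iteration 1: rows with manager_id in {3} -> Xena (id 6, lvl 1), Uma (id 9, lvl 1).
Iteration 2: rows with manager_id in {6,9} -> Frank (id 7, lvl 2), Dave (id 12, lvl 2), Quinn (id 15, lvl 2).
Iteration 3: rows with manager_id in {7,12,15} -> Bob (id 8, lvl 3), Carol (id 10, lvl 3).
Iteration 4: rows with manager_id in {8,10} -> Eve (id 13, lvl 4), Nina (id 14, lvl 4).
Iteration 5: no rows with manager_id in {13,14}; recursion stops.
SUM(lvl) = 0 + 1 + 1 + 2 + 2 + 2 + 3 + 3 + 4 + 4 = 22.

22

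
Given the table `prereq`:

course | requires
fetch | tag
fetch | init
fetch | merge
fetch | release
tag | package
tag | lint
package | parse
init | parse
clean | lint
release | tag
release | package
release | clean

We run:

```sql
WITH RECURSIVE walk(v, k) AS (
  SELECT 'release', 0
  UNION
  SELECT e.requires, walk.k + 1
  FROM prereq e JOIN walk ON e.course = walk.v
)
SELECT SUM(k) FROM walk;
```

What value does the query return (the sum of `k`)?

Base: (release, k=0).
Iteration 1: edges from {release} -> (clean, k=1), (package, k=1), (tag, k=1).
Iteration 2: edges from {clean,package,tag} -> (lint, k=2), (package, k=2), (parse, k=2). [UNION drops 1 duplicate row(s)]
Iteration 3: edges from {lint,package,parse} -> (parse, k=3).
Iteration 4: no outgoing edges from {parse}; recursion stops.
SUM(k) = 0 + 1 + 1 + 1 + 2 + 2 + 2 + 3 = 12.

12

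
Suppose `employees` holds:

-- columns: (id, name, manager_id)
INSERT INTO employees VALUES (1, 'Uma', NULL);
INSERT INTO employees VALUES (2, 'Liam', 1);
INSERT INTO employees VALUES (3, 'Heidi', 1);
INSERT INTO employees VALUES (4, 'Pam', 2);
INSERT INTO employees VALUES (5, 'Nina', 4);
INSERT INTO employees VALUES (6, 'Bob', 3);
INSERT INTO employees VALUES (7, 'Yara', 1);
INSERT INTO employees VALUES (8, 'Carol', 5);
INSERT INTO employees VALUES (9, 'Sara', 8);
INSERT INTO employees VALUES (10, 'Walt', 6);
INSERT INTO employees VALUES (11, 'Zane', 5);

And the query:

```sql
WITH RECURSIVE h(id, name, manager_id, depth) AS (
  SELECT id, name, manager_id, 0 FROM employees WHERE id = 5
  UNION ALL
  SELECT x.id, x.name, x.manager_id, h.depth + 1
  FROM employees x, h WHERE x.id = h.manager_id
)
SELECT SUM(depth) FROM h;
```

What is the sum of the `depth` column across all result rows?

Base: id=5 (Nina), manager_id=4, depth 0.
Iteration 1: join on id=4 -> Pam (id 4, manager_id=2, depth 1).
Iteration 2: join on id=2 -> Liam (id 2, manager_id=1, depth 2).
Iteration 3: join on id=1 -> Uma (id 1, manager_id=NULL, depth 3).
Iteration 4: manager_id is NULL; no match; recursion stops.
SUM(depth) = 0 + 1 + 2 + 3 = 6.

6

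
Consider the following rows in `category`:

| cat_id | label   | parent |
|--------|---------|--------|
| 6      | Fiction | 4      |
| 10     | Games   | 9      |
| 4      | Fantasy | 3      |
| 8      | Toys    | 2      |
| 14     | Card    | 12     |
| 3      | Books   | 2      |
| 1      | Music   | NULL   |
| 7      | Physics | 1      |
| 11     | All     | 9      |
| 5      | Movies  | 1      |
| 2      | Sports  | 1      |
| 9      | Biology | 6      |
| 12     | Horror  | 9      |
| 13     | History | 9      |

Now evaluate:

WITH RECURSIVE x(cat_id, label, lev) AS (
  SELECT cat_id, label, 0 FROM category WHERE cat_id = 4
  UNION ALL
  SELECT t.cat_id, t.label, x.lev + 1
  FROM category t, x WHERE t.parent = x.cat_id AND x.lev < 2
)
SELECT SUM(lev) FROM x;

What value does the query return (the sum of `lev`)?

3

Base: cat_id=4 (Fantasy) at lev 0.
Iteration 1: rows with parent in {4} -> Fiction (id 6, lev 1).
Iteration 2: rows with parent in {6} -> Biology (id 9, lev 2).
Iteration 3: lev < 2 fails for all current rows; recursion stops.
SUM(lev) = 0 + 1 + 2 = 3.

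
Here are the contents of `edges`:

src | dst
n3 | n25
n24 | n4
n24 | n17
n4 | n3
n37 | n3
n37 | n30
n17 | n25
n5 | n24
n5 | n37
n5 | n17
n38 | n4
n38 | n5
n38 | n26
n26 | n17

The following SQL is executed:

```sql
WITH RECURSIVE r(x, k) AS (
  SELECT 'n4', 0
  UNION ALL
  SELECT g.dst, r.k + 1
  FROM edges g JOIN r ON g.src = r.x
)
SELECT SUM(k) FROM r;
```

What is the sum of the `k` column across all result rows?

3

Base: (n4, k=0).
Iteration 1: edges from {n4} -> (n3, k=1).
Iteration 2: edges from {n3} -> (n25, k=2).
Iteration 3: no outgoing edges from {n25}; recursion stops.
SUM(k) = 0 + 1 + 2 = 3.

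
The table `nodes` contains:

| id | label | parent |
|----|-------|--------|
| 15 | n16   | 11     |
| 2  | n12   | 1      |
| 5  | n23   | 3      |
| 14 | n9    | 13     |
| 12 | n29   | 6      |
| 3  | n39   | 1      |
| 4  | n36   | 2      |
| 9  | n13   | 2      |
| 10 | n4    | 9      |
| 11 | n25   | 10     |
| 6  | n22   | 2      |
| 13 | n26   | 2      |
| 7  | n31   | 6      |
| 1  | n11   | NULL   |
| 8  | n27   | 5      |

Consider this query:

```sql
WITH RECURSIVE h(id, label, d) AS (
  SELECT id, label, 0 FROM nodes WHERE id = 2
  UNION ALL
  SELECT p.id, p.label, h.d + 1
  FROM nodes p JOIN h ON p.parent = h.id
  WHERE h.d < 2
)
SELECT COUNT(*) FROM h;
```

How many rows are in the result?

9

Base: id=2 (n12) at d 0.
Iteration 1: rows with parent in {2} -> n36 (id 4, d 1), n22 (id 6, d 1), n13 (id 9, d 1), n26 (id 13, d 1).
Iteration 2: rows with parent in {4,6,9,13} -> n31 (id 7, d 2), n4 (id 10, d 2), n29 (id 12, d 2), n9 (id 14, d 2).
Iteration 3: d < 2 fails for all current rows; recursion stops.
Total rows emitted: 9.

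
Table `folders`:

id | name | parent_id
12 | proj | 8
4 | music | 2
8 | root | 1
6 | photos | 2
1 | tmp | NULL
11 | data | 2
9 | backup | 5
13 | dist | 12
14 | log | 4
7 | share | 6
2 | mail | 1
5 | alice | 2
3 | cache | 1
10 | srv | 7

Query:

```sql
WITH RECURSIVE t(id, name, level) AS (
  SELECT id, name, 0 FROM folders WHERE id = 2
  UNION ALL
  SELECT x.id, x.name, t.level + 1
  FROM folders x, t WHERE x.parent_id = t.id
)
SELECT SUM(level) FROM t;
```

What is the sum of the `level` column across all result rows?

13

Base: id=2 (mail) at level 0.
Iteration 1: rows with parent_id in {2} -> music (id 4, level 1), alice (id 5, level 1), photos (id 6, level 1), data (id 11, level 1).
Iteration 2: rows with parent_id in {4,5,6,11} -> share (id 7, level 2), backup (id 9, level 2), log (id 14, level 2).
Iteration 3: rows with parent_id in {7,9,14} -> srv (id 10, level 3).
Iteration 4: no rows with parent_id in {10}; recursion stops.
SUM(level) = 0 + 1 + 1 + 1 + 1 + 2 + 2 + 2 + 3 = 13.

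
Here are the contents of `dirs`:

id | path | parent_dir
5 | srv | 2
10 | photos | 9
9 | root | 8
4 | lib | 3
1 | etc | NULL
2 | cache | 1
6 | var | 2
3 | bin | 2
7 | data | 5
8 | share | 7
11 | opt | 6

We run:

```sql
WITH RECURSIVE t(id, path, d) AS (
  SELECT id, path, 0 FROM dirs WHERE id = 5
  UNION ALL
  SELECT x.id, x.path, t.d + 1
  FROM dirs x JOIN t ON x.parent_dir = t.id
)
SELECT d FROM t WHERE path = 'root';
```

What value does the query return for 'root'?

Base: id=5 (srv) at d 0.
Iteration 1: rows with parent_dir in {5} -> data (id 7, d 1).
Iteration 2: rows with parent_dir in {7} -> share (id 8, d 2).
Iteration 3: rows with parent_dir in {8} -> root (id 9, d 3).
Iteration 4: rows with parent_dir in {9} -> photos (id 10, d 4).
Iteration 5: no rows with parent_dir in {10}; recursion stops.

3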